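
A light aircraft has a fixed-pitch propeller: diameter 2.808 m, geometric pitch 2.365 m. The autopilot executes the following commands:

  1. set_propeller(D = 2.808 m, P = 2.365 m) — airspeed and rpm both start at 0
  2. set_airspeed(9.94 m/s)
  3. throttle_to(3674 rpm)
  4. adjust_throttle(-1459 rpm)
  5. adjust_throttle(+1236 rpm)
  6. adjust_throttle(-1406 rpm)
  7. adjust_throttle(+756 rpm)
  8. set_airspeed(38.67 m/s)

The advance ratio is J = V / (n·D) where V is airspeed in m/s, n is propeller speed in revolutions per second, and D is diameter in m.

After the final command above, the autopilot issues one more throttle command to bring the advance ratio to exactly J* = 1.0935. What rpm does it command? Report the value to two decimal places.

rpm = 755.63

set_propeller: D = 2.808 m, P = 2.365 m (p = P/D = 0.842236); state ← (V=0, rpm=0)
set_airspeed(9.94): V ← 9.94 m/s
throttle_to(3674): rpm ← 3674
adjust_throttle(-1459): rpm ← 3674 -1459 = 2215
adjust_throttle(+1236): rpm ← 2215 +1236 = 3451
adjust_throttle(-1406): rpm ← 3451 -1406 = 2045
adjust_throttle(+756): rpm ← 2045 +756 = 2801
set_airspeed(38.67): V ← 38.67 m/s
final state: V = 38.67 m/s, rpm = 2801 → n = rpm/60 = 46.683333 rev/s
target J* = 1.0935; solve J* = V/(n·D) for n: n = V/(J*·D) = 38.67/(1.0935 × 2.808) = 12.593843 rev/s
rpm = 60·n = 755.630591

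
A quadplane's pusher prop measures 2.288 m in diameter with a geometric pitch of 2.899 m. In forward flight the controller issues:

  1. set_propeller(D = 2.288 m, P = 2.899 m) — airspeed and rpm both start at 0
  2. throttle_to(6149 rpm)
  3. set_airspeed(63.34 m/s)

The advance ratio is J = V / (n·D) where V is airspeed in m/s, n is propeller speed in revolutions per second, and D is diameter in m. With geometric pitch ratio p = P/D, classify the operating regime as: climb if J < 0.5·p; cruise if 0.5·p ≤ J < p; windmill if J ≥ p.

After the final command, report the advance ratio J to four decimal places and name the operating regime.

set_propeller: D = 2.288 m, P = 2.899 m (p = P/D = 1.267045); state ← (V=0, rpm=0)
throttle_to(6149): rpm ← 6149
set_airspeed(63.34): V ← 63.34 m/s
final state: V = 63.34 m/s, rpm = 6149 → n = rpm/60 = 102.483333 rev/s
J = V / (n·D) = 63.34 / (102.483333 × 2.288) = 0.270127
regime bands: climb J<0.6335 | cruise [0.6335, 1.2670) | windmill J≥1.2670
J = 0.2701 → climb

J = 0.2701, regime = climb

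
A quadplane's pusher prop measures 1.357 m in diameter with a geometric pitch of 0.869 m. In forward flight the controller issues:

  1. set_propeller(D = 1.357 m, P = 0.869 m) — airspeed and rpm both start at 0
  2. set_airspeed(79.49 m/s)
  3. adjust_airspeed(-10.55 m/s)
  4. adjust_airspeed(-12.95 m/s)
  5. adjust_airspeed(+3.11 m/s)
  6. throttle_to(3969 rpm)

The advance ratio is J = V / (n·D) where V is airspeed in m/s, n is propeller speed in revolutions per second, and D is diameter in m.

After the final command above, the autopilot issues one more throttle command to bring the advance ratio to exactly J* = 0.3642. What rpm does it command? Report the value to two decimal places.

set_propeller: D = 1.357 m, P = 0.869 m (p = P/D = 0.640383); state ← (V=0, rpm=0)
set_airspeed(79.49): V ← 79.49 m/s
adjust_airspeed(-10.55): V ← 79.49 -10.55 = 68.94 m/s
adjust_airspeed(-12.95): V ← 68.94 -12.95 = 55.99 m/s
adjust_airspeed(+3.11): V ← 55.99 +3.11 = 59.1 m/s
throttle_to(3969): rpm ← 3969
final state: V = 59.1 m/s, rpm = 3969 → n = rpm/60 = 66.150000 rev/s
target J* = 0.3642; solve J* = V/(n·D) for n: n = V/(J*·D) = 59.1/(0.3642 × 1.357) = 119.582517 rev/s
rpm = 60·n = 7174.951044

rpm = 7174.95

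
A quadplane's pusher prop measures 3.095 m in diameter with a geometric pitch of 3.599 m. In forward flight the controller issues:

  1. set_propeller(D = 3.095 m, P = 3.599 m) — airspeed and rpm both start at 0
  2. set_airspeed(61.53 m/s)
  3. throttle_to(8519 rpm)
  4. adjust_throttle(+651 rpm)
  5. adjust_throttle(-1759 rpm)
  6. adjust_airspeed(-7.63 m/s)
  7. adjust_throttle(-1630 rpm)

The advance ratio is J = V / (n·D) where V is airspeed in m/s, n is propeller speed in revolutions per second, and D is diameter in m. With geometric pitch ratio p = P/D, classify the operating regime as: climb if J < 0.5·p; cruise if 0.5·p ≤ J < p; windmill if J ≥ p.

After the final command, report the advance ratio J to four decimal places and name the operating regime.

set_propeller: D = 3.095 m, P = 3.599 m (p = P/D = 1.162843); state ← (V=0, rpm=0)
set_airspeed(61.53): V ← 61.53 m/s
throttle_to(8519): rpm ← 8519
adjust_throttle(+651): rpm ← 8519 +651 = 9170
adjust_throttle(-1759): rpm ← 9170 -1759 = 7411
adjust_airspeed(-7.63): V ← 61.53 -7.63 = 53.9 m/s
adjust_throttle(-1630): rpm ← 7411 -1630 = 5781
final state: V = 53.9 m/s, rpm = 5781 → n = rpm/60 = 96.350000 rev/s
J = V / (n·D) = 53.9 / (96.350000 × 3.095) = 0.180749
regime bands: climb J<0.5814 | cruise [0.5814, 1.1628) | windmill J≥1.1628
J = 0.1807 → climb

J = 0.1807, regime = climb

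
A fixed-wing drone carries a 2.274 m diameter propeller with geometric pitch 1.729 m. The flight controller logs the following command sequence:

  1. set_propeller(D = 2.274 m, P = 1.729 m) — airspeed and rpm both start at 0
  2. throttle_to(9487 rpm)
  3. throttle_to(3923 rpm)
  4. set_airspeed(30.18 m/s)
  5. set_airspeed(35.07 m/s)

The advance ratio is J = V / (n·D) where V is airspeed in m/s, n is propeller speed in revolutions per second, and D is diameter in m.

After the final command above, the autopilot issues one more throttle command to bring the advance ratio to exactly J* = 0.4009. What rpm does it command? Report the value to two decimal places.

set_propeller: D = 2.274 m, P = 1.729 m (p = P/D = 0.760334); state ← (V=0, rpm=0)
throttle_to(9487): rpm ← 9487
throttle_to(3923): rpm ← 3923
set_airspeed(30.18): V ← 30.18 m/s
set_airspeed(35.07): V ← 35.07 m/s
final state: V = 35.07 m/s, rpm = 3923 → n = rpm/60 = 65.383333 rev/s
target J* = 0.4009; solve J* = V/(n·D) for n: n = V/(J*·D) = 35.07/(0.4009 × 2.274) = 38.468854 rev/s
rpm = 60·n = 2308.131243

rpm = 2308.13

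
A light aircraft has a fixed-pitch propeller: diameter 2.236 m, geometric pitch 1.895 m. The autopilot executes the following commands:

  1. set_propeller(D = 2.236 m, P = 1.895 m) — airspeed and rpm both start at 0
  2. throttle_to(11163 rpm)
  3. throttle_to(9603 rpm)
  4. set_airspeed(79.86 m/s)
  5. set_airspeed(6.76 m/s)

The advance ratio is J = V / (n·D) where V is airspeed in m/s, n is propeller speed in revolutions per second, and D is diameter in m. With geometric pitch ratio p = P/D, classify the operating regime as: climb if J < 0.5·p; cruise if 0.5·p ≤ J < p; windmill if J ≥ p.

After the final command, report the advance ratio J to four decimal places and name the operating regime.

J = 0.0189, regime = climb

set_propeller: D = 2.236 m, P = 1.895 m (p = P/D = 0.847496); state ← (V=0, rpm=0)
throttle_to(11163): rpm ← 11163
throttle_to(9603): rpm ← 9603
set_airspeed(79.86): V ← 79.86 m/s
set_airspeed(6.76): V ← 6.76 m/s
final state: V = 6.76 m/s, rpm = 9603 → n = rpm/60 = 160.050000 rev/s
J = V / (n·D) = 6.76 / (160.050000 × 2.236) = 0.018889
regime bands: climb J<0.4237 | cruise [0.4237, 0.8475) | windmill J≥0.8475
J = 0.0189 → climb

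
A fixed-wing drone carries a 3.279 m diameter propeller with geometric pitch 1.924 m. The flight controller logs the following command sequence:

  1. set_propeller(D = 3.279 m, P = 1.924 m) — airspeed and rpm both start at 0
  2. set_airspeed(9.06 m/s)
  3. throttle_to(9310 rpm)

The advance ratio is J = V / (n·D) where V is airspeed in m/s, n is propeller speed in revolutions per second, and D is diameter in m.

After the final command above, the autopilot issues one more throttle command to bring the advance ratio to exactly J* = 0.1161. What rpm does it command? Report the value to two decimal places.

set_propeller: D = 3.279 m, P = 1.924 m (p = P/D = 0.586764); state ← (V=0, rpm=0)
set_airspeed(9.06): V ← 9.06 m/s
throttle_to(9310): rpm ← 9310
final state: V = 9.06 m/s, rpm = 9310 → n = rpm/60 = 155.166667 rev/s
target J* = 0.1161; solve J* = V/(n·D) for n: n = V/(J*·D) = 9.06/(0.1161 × 3.279) = 23.798773 rev/s
rpm = 60·n = 1427.926362

rpm = 1427.93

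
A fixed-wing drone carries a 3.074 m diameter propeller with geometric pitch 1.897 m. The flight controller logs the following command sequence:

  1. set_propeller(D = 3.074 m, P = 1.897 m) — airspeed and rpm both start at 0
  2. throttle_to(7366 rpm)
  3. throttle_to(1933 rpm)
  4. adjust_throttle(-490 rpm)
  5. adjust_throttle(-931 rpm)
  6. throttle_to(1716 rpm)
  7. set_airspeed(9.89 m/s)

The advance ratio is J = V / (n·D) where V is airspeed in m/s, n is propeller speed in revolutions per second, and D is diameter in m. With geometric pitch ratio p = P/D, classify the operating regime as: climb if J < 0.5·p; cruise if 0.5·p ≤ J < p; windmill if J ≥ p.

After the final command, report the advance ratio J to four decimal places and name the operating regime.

set_propeller: D = 3.074 m, P = 1.897 m (p = P/D = 0.617111); state ← (V=0, rpm=0)
throttle_to(7366): rpm ← 7366
throttle_to(1933): rpm ← 1933
adjust_throttle(-490): rpm ← 1933 -490 = 1443
adjust_throttle(-931): rpm ← 1443 -931 = 512
throttle_to(1716): rpm ← 1716
set_airspeed(9.89): V ← 9.89 m/s
final state: V = 9.89 m/s, rpm = 1716 → n = rpm/60 = 28.600000 rev/s
J = V / (n·D) = 9.89 / (28.600000 × 3.074) = 0.112493
regime bands: climb J<0.3086 | cruise [0.3086, 0.6171) | windmill J≥0.6171
J = 0.1125 → climb

J = 0.1125, regime = climb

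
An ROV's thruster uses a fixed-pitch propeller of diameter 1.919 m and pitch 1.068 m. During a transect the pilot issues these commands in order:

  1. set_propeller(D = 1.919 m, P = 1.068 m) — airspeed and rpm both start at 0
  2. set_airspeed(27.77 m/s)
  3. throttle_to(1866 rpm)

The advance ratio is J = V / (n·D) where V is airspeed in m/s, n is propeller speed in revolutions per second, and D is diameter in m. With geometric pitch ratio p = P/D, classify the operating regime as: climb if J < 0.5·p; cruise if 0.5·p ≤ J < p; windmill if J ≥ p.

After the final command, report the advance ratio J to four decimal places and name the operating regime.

J = 0.4653, regime = cruise

set_propeller: D = 1.919 m, P = 1.068 m (p = P/D = 0.556540); state ← (V=0, rpm=0)
set_airspeed(27.77): V ← 27.77 m/s
throttle_to(1866): rpm ← 1866
final state: V = 27.77 m/s, rpm = 1866 → n = rpm/60 = 31.100000 rev/s
J = V / (n·D) = 27.77 / (31.100000 × 1.919) = 0.465308
regime bands: climb J<0.2783 | cruise [0.2783, 0.5565) | windmill J≥0.5565
J = 0.4653 → cruise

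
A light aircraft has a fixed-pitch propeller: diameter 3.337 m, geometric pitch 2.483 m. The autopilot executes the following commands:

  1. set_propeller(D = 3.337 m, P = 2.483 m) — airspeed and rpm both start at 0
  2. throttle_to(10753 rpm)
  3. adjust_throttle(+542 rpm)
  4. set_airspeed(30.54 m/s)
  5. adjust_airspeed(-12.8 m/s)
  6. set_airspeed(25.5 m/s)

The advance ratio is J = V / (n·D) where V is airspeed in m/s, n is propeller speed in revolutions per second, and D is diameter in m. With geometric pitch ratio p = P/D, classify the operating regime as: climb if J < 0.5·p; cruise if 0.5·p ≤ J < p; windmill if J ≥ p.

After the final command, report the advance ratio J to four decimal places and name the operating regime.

J = 0.0406, regime = climb

set_propeller: D = 3.337 m, P = 2.483 m (p = P/D = 0.744082); state ← (V=0, rpm=0)
throttle_to(10753): rpm ← 10753
adjust_throttle(+542): rpm ← 10753 +542 = 11295
set_airspeed(30.54): V ← 30.54 m/s
adjust_airspeed(-12.8): V ← 30.54 -12.8 = 17.74 m/s
set_airspeed(25.5): V ← 25.5 m/s
final state: V = 25.5 m/s, rpm = 11295 → n = rpm/60 = 188.250000 rev/s
J = V / (n·D) = 25.5 / (188.250000 × 3.337) = 0.040593
regime bands: climb J<0.3720 | cruise [0.3720, 0.7441) | windmill J≥0.7441
J = 0.0406 → climb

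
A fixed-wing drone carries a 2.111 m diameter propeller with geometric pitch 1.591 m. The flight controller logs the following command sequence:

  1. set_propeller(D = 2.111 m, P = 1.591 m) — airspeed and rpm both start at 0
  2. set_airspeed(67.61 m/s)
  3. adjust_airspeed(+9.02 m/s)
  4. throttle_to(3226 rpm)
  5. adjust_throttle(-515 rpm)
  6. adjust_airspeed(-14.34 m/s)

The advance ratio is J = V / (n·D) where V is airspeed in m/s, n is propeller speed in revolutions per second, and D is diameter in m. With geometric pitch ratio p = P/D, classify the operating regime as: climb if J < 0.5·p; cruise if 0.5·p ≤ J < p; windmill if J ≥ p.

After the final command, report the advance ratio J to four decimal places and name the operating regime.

J = 0.6531, regime = cruise

set_propeller: D = 2.111 m, P = 1.591 m (p = P/D = 0.753671); state ← (V=0, rpm=0)
set_airspeed(67.61): V ← 67.61 m/s
adjust_airspeed(+9.02): V ← 67.61 +9.02 = 76.63 m/s
throttle_to(3226): rpm ← 3226
adjust_throttle(-515): rpm ← 3226 -515 = 2711
adjust_airspeed(-14.34): V ← 76.63 -14.34 = 62.29 m/s
final state: V = 62.29 m/s, rpm = 2711 → n = rpm/60 = 45.183333 rev/s
J = V / (n·D) = 62.29 / (45.183333 × 2.111) = 0.653058
regime bands: climb J<0.3768 | cruise [0.3768, 0.7537) | windmill J≥0.7537
J = 0.6531 → cruise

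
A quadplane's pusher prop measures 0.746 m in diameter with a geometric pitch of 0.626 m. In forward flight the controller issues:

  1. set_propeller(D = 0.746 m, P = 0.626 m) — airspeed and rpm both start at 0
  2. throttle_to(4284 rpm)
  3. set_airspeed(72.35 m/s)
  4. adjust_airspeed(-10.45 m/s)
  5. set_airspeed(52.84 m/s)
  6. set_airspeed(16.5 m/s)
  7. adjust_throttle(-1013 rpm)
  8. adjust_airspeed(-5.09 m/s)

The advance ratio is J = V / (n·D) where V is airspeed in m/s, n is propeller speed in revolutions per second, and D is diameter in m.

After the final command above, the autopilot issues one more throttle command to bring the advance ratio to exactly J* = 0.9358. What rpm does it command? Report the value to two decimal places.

rpm = 980.65

set_propeller: D = 0.746 m, P = 0.626 m (p = P/D = 0.839142); state ← (V=0, rpm=0)
throttle_to(4284): rpm ← 4284
set_airspeed(72.35): V ← 72.35 m/s
adjust_airspeed(-10.45): V ← 72.35 -10.45 = 61.9 m/s
set_airspeed(52.84): V ← 52.84 m/s
set_airspeed(16.5): V ← 16.5 m/s
adjust_throttle(-1013): rpm ← 4284 -1013 = 3271
adjust_airspeed(-5.09): V ← 16.5 -5.09 = 11.41 m/s
final state: V = 11.41 m/s, rpm = 3271 → n = rpm/60 = 54.516667 rev/s
target J* = 0.9358; solve J* = V/(n·D) for n: n = V/(J*·D) = 11.41/(0.9358 × 0.746) = 16.344204 rev/s
rpm = 60·n = 980.652244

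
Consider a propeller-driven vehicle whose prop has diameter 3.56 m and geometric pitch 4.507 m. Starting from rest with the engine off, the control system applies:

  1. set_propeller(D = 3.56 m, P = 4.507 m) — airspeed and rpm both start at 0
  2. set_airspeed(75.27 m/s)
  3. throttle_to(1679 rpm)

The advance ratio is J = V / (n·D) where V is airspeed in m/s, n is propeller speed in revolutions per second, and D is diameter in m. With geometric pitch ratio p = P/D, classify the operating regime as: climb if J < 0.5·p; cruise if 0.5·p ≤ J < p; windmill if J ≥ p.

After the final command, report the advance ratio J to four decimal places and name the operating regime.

set_propeller: D = 3.56 m, P = 4.507 m (p = P/D = 1.266011); state ← (V=0, rpm=0)
set_airspeed(75.27): V ← 75.27 m/s
throttle_to(1679): rpm ← 1679
final state: V = 75.27 m/s, rpm = 1679 → n = rpm/60 = 27.983333 rev/s
J = V / (n·D) = 75.27 / (27.983333 × 3.56) = 0.755566
regime bands: climb J<0.6330 | cruise [0.6330, 1.2660) | windmill J≥1.2660
J = 0.7556 → cruise

J = 0.7556, regime = cruise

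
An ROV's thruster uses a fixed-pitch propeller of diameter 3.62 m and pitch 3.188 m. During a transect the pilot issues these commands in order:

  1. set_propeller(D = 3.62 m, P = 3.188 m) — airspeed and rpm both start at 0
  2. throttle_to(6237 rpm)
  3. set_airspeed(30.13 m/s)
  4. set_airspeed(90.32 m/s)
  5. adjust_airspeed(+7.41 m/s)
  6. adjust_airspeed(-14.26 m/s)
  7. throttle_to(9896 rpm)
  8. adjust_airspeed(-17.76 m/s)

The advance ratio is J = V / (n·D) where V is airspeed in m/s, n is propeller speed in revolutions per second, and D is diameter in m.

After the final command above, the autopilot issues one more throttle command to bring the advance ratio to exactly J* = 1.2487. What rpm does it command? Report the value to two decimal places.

set_propeller: D = 3.62 m, P = 3.188 m (p = P/D = 0.880663); state ← (V=0, rpm=0)
throttle_to(6237): rpm ← 6237
set_airspeed(30.13): V ← 30.13 m/s
set_airspeed(90.32): V ← 90.32 m/s
adjust_airspeed(+7.41): V ← 90.32 +7.41 = 97.73 m/s
adjust_airspeed(-14.26): V ← 97.73 -14.26 = 83.47 m/s
throttle_to(9896): rpm ← 9896
adjust_airspeed(-17.76): V ← 83.47 -17.76 = 65.71 m/s
final state: V = 65.71 m/s, rpm = 9896 → n = rpm/60 = 164.933333 rev/s
target J* = 1.2487; solve J* = V/(n·D) for n: n = V/(J*·D) = 65.71/(1.2487 × 3.62) = 14.536665 rev/s
rpm = 60·n = 872.199906

rpm = 872.20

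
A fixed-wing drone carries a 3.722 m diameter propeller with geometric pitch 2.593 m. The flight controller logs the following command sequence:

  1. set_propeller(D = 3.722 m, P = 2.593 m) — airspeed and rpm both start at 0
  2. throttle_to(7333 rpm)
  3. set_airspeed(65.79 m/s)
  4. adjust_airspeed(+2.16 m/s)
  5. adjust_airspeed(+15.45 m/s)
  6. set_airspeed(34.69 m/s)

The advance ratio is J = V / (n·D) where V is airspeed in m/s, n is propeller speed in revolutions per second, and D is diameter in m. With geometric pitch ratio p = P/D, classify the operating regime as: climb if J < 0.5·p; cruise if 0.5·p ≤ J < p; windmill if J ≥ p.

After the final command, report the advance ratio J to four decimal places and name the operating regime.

J = 0.0763, regime = climb

set_propeller: D = 3.722 m, P = 2.593 m (p = P/D = 0.696668); state ← (V=0, rpm=0)
throttle_to(7333): rpm ← 7333
set_airspeed(65.79): V ← 65.79 m/s
adjust_airspeed(+2.16): V ← 65.79 +2.16 = 67.95 m/s
adjust_airspeed(+15.45): V ← 67.95 +15.45 = 83.4 m/s
set_airspeed(34.69): V ← 34.69 m/s
final state: V = 34.69 m/s, rpm = 7333 → n = rpm/60 = 122.216667 rev/s
J = V / (n·D) = 34.69 / (122.216667 × 3.722) = 0.076260
regime bands: climb J<0.3483 | cruise [0.3483, 0.6967) | windmill J≥0.6967
J = 0.0763 → climb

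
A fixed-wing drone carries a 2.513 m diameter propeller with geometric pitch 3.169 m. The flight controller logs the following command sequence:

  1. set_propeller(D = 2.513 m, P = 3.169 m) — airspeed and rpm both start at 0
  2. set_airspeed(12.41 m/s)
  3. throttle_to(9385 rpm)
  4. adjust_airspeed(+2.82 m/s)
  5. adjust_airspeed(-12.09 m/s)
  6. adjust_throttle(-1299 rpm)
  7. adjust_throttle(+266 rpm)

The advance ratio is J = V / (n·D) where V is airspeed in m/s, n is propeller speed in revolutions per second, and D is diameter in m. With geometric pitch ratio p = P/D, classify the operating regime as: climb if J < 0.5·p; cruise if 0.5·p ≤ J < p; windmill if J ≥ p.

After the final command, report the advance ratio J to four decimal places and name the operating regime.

set_propeller: D = 2.513 m, P = 3.169 m (p = P/D = 1.261043); state ← (V=0, rpm=0)
set_airspeed(12.41): V ← 12.41 m/s
throttle_to(9385): rpm ← 9385
adjust_airspeed(+2.82): V ← 12.41 +2.82 = 15.23 m/s
adjust_airspeed(-12.09): V ← 15.23 -12.09 = 3.14 m/s
adjust_throttle(-1299): rpm ← 9385 -1299 = 8086
adjust_throttle(+266): rpm ← 8086 +266 = 8352
final state: V = 3.14 m/s, rpm = 8352 → n = rpm/60 = 139.200000 rev/s
J = V / (n·D) = 3.14 / (139.200000 × 2.513) = 0.008976
regime bands: climb J<0.6305 | cruise [0.6305, 1.2610) | windmill J≥1.2610
J = 0.0090 → climb

J = 0.0090, regime = climb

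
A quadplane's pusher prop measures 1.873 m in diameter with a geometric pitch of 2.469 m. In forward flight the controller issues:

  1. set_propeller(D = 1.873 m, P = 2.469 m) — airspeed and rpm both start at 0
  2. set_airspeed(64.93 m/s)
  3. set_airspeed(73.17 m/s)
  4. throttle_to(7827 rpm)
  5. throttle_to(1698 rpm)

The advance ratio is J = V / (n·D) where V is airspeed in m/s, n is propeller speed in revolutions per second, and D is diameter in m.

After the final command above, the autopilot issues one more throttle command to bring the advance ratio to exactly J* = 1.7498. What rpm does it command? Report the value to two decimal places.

set_propeller: D = 1.873 m, P = 2.469 m (p = P/D = 1.318206); state ← (V=0, rpm=0)
set_airspeed(64.93): V ← 64.93 m/s
set_airspeed(73.17): V ← 73.17 m/s
throttle_to(7827): rpm ← 7827
throttle_to(1698): rpm ← 1698
final state: V = 73.17 m/s, rpm = 1698 → n = rpm/60 = 28.300000 rev/s
target J* = 1.7498; solve J* = V/(n·D) for n: n = V/(J*·D) = 73.17/(1.7498 × 1.873) = 22.325792 rev/s
rpm = 60·n = 1339.547493

rpm = 1339.55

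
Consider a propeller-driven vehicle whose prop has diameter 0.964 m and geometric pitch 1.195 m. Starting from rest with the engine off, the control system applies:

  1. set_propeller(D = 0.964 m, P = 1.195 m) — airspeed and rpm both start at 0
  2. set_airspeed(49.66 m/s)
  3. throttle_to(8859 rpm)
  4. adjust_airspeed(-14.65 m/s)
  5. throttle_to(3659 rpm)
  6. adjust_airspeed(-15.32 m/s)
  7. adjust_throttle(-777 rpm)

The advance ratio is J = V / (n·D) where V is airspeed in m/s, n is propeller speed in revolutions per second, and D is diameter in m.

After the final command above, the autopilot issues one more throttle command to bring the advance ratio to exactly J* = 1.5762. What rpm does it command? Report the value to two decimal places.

set_propeller: D = 0.964 m, P = 1.195 m (p = P/D = 1.239627); state ← (V=0, rpm=0)
set_airspeed(49.66): V ← 49.66 m/s
throttle_to(8859): rpm ← 8859
adjust_airspeed(-14.65): V ← 49.66 -14.65 = 35.01 m/s
throttle_to(3659): rpm ← 3659
adjust_airspeed(-15.32): V ← 35.01 -15.32 = 19.69 m/s
adjust_throttle(-777): rpm ← 3659 -777 = 2882
final state: V = 19.69 m/s, rpm = 2882 → n = rpm/60 = 48.033333 rev/s
target J* = 1.5762; solve J* = V/(n·D) for n: n = V/(J*·D) = 19.69/(1.5762 × 0.964) = 12.958578 rev/s
rpm = 60·n = 777.514701

rpm = 777.51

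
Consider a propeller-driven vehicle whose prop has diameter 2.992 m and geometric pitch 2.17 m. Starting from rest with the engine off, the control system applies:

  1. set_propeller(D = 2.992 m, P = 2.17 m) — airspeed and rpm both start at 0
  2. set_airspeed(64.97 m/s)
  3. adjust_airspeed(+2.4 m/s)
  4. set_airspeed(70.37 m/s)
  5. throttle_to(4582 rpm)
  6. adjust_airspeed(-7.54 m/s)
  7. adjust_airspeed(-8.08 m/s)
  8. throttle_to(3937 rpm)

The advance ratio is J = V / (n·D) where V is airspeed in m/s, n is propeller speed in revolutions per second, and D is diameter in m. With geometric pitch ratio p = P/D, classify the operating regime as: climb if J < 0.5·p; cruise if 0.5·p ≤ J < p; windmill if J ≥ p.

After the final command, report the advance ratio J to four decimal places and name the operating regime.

set_propeller: D = 2.992 m, P = 2.17 m (p = P/D = 0.725267); state ← (V=0, rpm=0)
set_airspeed(64.97): V ← 64.97 m/s
adjust_airspeed(+2.4): V ← 64.97 +2.4 = 67.37 m/s
set_airspeed(70.37): V ← 70.37 m/s
throttle_to(4582): rpm ← 4582
adjust_airspeed(-7.54): V ← 70.37 -7.54 = 62.83 m/s
adjust_airspeed(-8.08): V ← 62.83 -8.08 = 54.75 m/s
throttle_to(3937): rpm ← 3937
final state: V = 54.75 m/s, rpm = 3937 → n = rpm/60 = 65.616667 rev/s
J = V / (n·D) = 54.75 / (65.616667 × 2.992) = 0.278874
regime bands: climb J<0.3626 | cruise [0.3626, 0.7253) | windmill J≥0.7253
J = 0.2789 → climb

J = 0.2789, regime = climb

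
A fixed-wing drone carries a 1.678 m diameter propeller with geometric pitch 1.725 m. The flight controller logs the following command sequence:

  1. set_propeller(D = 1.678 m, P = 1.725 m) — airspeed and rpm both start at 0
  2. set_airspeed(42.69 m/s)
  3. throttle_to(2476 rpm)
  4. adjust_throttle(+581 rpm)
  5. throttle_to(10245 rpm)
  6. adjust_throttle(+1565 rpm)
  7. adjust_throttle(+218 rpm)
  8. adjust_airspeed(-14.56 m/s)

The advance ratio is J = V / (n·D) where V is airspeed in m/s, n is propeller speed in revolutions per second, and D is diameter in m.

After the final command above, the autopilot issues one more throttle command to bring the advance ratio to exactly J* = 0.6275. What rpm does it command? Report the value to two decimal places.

set_propeller: D = 1.678 m, P = 1.725 m (p = P/D = 1.028010); state ← (V=0, rpm=0)
set_airspeed(42.69): V ← 42.69 m/s
throttle_to(2476): rpm ← 2476
adjust_throttle(+581): rpm ← 2476 +581 = 3057
throttle_to(10245): rpm ← 10245
adjust_throttle(+1565): rpm ← 10245 +1565 = 11810
adjust_throttle(+218): rpm ← 11810 +218 = 12028
adjust_airspeed(-14.56): V ← 42.69 -14.56 = 28.13 m/s
final state: V = 28.13 m/s, rpm = 12028 → n = rpm/60 = 200.466667 rev/s
target J* = 0.6275; solve J* = V/(n·D) for n: n = V/(J*·D) = 28.13/(0.6275 × 1.678) = 26.715545 rev/s
rpm = 60·n = 1602.932727

rpm = 1602.93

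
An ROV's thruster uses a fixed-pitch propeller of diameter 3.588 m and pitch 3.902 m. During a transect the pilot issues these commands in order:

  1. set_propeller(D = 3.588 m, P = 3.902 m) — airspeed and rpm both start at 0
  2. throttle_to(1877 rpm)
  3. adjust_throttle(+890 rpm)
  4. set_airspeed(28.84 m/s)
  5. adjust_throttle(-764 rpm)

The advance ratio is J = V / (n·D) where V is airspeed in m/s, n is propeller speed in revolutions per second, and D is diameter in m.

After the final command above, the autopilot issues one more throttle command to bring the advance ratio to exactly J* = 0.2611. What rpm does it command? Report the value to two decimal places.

rpm = 1847.09

set_propeller: D = 3.588 m, P = 3.902 m (p = P/D = 1.087514); state ← (V=0, rpm=0)
throttle_to(1877): rpm ← 1877
adjust_throttle(+890): rpm ← 1877 +890 = 2767
set_airspeed(28.84): V ← 28.84 m/s
adjust_throttle(-764): rpm ← 2767 -764 = 2003
final state: V = 28.84 m/s, rpm = 2003 → n = rpm/60 = 33.383333 rev/s
target J* = 0.2611; solve J* = V/(n·D) for n: n = V/(J*·D) = 28.84/(0.2611 × 3.588) = 30.784773 rev/s
rpm = 60·n = 1847.086356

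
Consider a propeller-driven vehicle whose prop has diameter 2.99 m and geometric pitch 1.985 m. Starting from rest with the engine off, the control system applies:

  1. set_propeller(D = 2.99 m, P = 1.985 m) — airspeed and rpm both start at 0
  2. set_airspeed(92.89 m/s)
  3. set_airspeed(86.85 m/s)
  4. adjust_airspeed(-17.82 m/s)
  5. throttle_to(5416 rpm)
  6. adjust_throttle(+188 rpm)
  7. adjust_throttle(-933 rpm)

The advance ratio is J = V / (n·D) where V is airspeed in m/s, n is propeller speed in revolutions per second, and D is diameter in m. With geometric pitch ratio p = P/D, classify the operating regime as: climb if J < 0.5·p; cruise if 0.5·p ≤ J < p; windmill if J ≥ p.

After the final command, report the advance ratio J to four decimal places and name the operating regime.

J = 0.2966, regime = climb

set_propeller: D = 2.99 m, P = 1.985 m (p = P/D = 0.663880); state ← (V=0, rpm=0)
set_airspeed(92.89): V ← 92.89 m/s
set_airspeed(86.85): V ← 86.85 m/s
adjust_airspeed(-17.82): V ← 86.85 -17.82 = 69.03 m/s
throttle_to(5416): rpm ← 5416
adjust_throttle(+188): rpm ← 5416 +188 = 5604
adjust_throttle(-933): rpm ← 5604 -933 = 4671
final state: V = 69.03 m/s, rpm = 4671 → n = rpm/60 = 77.850000 rev/s
J = V / (n·D) = 69.03 / (77.850000 × 2.99) = 0.296557
regime bands: climb J<0.3319 | cruise [0.3319, 0.6639) | windmill J≥0.6639
J = 0.2966 → climb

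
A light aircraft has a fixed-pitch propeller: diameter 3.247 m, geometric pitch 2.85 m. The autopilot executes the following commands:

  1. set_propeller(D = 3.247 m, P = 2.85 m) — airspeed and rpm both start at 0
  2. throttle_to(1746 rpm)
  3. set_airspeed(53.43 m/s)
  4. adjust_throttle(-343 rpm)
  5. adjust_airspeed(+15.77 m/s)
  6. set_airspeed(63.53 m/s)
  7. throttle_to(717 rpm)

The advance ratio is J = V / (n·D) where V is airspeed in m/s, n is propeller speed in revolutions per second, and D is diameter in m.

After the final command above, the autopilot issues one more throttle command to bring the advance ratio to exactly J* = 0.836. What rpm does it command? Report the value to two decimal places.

rpm = 1404.24

set_propeller: D = 3.247 m, P = 2.85 m (p = P/D = 0.877733); state ← (V=0, rpm=0)
throttle_to(1746): rpm ← 1746
set_airspeed(53.43): V ← 53.43 m/s
adjust_throttle(-343): rpm ← 1746 -343 = 1403
adjust_airspeed(+15.77): V ← 53.43 +15.77 = 69.2 m/s
set_airspeed(63.53): V ← 63.53 m/s
throttle_to(717): rpm ← 717
final state: V = 63.53 m/s, rpm = 717 → n = rpm/60 = 11.950000 rev/s
target J* = 0.836; solve J* = V/(n·D) for n: n = V/(J*·D) = 63.53/(0.836 × 3.247) = 23.404011 rev/s
rpm = 60·n = 1404.240646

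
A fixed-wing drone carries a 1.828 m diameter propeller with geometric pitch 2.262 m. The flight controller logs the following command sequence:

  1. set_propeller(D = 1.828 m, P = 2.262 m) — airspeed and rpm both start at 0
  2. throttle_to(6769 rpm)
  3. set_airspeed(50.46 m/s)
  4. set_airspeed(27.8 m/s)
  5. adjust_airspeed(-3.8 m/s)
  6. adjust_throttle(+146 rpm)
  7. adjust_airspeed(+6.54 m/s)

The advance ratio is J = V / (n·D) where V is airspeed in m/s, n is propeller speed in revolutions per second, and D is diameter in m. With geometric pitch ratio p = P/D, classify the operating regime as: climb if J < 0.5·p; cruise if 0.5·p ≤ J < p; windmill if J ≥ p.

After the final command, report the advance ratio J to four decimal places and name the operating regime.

set_propeller: D = 1.828 m, P = 2.262 m (p = P/D = 1.237418); state ← (V=0, rpm=0)
throttle_to(6769): rpm ← 6769
set_airspeed(50.46): V ← 50.46 m/s
set_airspeed(27.8): V ← 27.8 m/s
adjust_airspeed(-3.8): V ← 27.8 -3.8 = 24 m/s
adjust_throttle(+146): rpm ← 6769 +146 = 6915
adjust_airspeed(+6.54): V ← 24 +6.54 = 30.54 m/s
final state: V = 30.54 m/s, rpm = 6915 → n = rpm/60 = 115.250000 rev/s
J = V / (n·D) = 30.54 / (115.250000 × 1.828) = 0.144961
regime bands: climb J<0.6187 | cruise [0.6187, 1.2374) | windmill J≥1.2374
J = 0.1450 → climb

J = 0.1450, regime = climb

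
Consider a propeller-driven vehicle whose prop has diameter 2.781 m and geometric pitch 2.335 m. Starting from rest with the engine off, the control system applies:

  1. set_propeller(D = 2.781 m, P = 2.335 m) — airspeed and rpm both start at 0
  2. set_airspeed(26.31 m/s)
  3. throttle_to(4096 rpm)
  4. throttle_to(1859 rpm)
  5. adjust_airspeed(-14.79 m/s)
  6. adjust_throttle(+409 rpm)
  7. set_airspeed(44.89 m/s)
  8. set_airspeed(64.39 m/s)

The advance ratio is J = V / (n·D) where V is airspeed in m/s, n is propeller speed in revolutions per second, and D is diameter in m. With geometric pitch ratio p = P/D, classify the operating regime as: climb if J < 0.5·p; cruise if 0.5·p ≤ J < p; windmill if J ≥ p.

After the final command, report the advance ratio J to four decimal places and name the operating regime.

set_propeller: D = 2.781 m, P = 2.335 m (p = P/D = 0.839626); state ← (V=0, rpm=0)
set_airspeed(26.31): V ← 26.31 m/s
throttle_to(4096): rpm ← 4096
throttle_to(1859): rpm ← 1859
adjust_airspeed(-14.79): V ← 26.31 -14.79 = 11.52 m/s
adjust_throttle(+409): rpm ← 1859 +409 = 2268
set_airspeed(44.89): V ← 44.89 m/s
set_airspeed(64.39): V ← 64.39 m/s
final state: V = 64.39 m/s, rpm = 2268 → n = rpm/60 = 37.800000 rev/s
J = V / (n·D) = 64.39 / (37.800000 × 2.781) = 0.612528
regime bands: climb J<0.4198 | cruise [0.4198, 0.8396) | windmill J≥0.8396
J = 0.6125 → cruise

J = 0.6125, regime = cruise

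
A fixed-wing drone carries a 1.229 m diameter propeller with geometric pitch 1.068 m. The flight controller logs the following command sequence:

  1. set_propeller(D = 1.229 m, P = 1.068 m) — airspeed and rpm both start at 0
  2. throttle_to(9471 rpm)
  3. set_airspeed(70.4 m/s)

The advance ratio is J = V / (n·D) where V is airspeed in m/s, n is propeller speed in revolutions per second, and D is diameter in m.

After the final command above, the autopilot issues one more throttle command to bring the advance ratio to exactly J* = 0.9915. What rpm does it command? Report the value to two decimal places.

rpm = 3466.41

set_propeller: D = 1.229 m, P = 1.068 m (p = P/D = 0.868999); state ← (V=0, rpm=0)
throttle_to(9471): rpm ← 9471
set_airspeed(70.4): V ← 70.4 m/s
final state: V = 70.4 m/s, rpm = 9471 → n = rpm/60 = 157.850000 rev/s
target J* = 0.9915; solve J* = V/(n·D) for n: n = V/(J*·D) = 70.4/(0.9915 × 1.229) = 57.773417 rev/s
rpm = 60·n = 3466.405045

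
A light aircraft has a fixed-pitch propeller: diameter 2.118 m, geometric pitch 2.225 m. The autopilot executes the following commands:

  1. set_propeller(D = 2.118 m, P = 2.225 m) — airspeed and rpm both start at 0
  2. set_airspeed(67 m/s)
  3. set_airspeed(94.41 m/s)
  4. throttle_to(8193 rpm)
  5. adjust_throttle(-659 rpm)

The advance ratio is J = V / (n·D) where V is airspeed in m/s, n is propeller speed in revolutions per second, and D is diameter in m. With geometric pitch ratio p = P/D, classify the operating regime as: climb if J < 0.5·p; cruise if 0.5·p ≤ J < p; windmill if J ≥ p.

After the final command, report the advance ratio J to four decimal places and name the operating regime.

set_propeller: D = 2.118 m, P = 2.225 m (p = P/D = 1.050519); state ← (V=0, rpm=0)
set_airspeed(67): V ← 67 m/s
set_airspeed(94.41): V ← 94.41 m/s
throttle_to(8193): rpm ← 8193
adjust_throttle(-659): rpm ← 8193 -659 = 7534
final state: V = 94.41 m/s, rpm = 7534 → n = rpm/60 = 125.566667 rev/s
J = V / (n·D) = 94.41 / (125.566667 × 2.118) = 0.354991
regime bands: climb J<0.5253 | cruise [0.5253, 1.0505) | windmill J≥1.0505
J = 0.3550 → climb

J = 0.3550, regime = climb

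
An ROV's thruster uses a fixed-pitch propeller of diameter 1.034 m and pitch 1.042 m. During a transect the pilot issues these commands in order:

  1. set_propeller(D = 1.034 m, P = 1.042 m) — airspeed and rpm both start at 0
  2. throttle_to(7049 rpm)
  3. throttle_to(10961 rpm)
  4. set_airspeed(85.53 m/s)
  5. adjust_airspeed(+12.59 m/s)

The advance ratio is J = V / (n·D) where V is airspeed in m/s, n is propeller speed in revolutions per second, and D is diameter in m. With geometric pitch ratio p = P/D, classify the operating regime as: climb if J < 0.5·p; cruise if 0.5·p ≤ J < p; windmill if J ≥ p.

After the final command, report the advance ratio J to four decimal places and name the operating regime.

J = 0.5194, regime = cruise

set_propeller: D = 1.034 m, P = 1.042 m (p = P/D = 1.007737); state ← (V=0, rpm=0)
throttle_to(7049): rpm ← 7049
throttle_to(10961): rpm ← 10961
set_airspeed(85.53): V ← 85.53 m/s
adjust_airspeed(+12.59): V ← 85.53 +12.59 = 98.12 m/s
final state: V = 98.12 m/s, rpm = 10961 → n = rpm/60 = 182.683333 rev/s
J = V / (n·D) = 98.12 / (182.683333 × 1.034) = 0.519443
regime bands: climb J<0.5039 | cruise [0.5039, 1.0077) | windmill J≥1.0077
J = 0.5194 → cruise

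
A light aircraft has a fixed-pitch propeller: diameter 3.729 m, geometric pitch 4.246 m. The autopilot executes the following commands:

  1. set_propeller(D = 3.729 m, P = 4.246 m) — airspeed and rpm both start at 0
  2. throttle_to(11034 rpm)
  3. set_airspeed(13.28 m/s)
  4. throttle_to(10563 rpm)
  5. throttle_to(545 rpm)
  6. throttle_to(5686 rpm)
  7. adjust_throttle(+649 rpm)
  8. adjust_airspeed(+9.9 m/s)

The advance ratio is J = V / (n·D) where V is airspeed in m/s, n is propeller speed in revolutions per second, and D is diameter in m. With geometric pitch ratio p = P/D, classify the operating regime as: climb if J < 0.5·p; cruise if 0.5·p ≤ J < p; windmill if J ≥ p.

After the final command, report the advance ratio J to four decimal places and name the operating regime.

set_propeller: D = 3.729 m, P = 4.246 m (p = P/D = 1.138643); state ← (V=0, rpm=0)
throttle_to(11034): rpm ← 11034
set_airspeed(13.28): V ← 13.28 m/s
throttle_to(10563): rpm ← 10563
throttle_to(545): rpm ← 545
throttle_to(5686): rpm ← 5686
adjust_throttle(+649): rpm ← 5686 +649 = 6335
adjust_airspeed(+9.9): V ← 13.28 +9.9 = 23.18 m/s
final state: V = 23.18 m/s, rpm = 6335 → n = rpm/60 = 105.583333 rev/s
J = V / (n·D) = 23.18 / (105.583333 × 3.729) = 0.058874
regime bands: climb J<0.5693 | cruise [0.5693, 1.1386) | windmill J≥1.1386
J = 0.0589 → climb

J = 0.0589, regime = climb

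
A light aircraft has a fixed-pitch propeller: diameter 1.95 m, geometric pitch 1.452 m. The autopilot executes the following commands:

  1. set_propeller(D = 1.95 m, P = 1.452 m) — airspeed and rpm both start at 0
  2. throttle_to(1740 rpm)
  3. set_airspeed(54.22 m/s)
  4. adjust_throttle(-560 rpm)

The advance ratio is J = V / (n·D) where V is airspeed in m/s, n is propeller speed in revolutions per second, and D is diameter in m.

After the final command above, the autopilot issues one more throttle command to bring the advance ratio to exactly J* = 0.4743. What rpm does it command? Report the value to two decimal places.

set_propeller: D = 1.95 m, P = 1.452 m (p = P/D = 0.744615); state ← (V=0, rpm=0)
throttle_to(1740): rpm ← 1740
set_airspeed(54.22): V ← 54.22 m/s
adjust_throttle(-560): rpm ← 1740 -560 = 1180
final state: V = 54.22 m/s, rpm = 1180 → n = rpm/60 = 19.666667 rev/s
target J* = 0.4743; solve J* = V/(n·D) for n: n = V/(J*·D) = 54.22/(0.4743 × 1.95) = 58.623505 rev/s
rpm = 60·n = 3517.410273

rpm = 3517.41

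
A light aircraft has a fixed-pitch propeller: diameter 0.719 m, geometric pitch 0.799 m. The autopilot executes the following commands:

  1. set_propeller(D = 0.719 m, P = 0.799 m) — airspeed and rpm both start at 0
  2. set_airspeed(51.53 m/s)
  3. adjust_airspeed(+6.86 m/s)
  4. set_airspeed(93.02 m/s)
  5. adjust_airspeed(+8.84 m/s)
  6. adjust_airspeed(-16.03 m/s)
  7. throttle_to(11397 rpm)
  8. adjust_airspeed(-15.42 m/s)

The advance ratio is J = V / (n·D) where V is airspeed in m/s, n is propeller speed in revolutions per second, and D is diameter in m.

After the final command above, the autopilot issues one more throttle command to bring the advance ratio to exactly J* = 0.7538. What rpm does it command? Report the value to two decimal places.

rpm = 7794.72

set_propeller: D = 0.719 m, P = 0.799 m (p = P/D = 1.111266); state ← (V=0, rpm=0)
set_airspeed(51.53): V ← 51.53 m/s
adjust_airspeed(+6.86): V ← 51.53 +6.86 = 58.39 m/s
set_airspeed(93.02): V ← 93.02 m/s
adjust_airspeed(+8.84): V ← 93.02 +8.84 = 101.86 m/s
adjust_airspeed(-16.03): V ← 101.86 -16.03 = 85.83 m/s
throttle_to(11397): rpm ← 11397
adjust_airspeed(-15.42): V ← 85.83 -15.42 = 70.41 m/s
final state: V = 70.41 m/s, rpm = 11397 → n = rpm/60 = 189.950000 rev/s
target J* = 0.7538; solve J* = V/(n·D) for n: n = V/(J*·D) = 70.41/(0.7538 × 0.719) = 129.912016 rev/s
rpm = 60·n = 7794.720934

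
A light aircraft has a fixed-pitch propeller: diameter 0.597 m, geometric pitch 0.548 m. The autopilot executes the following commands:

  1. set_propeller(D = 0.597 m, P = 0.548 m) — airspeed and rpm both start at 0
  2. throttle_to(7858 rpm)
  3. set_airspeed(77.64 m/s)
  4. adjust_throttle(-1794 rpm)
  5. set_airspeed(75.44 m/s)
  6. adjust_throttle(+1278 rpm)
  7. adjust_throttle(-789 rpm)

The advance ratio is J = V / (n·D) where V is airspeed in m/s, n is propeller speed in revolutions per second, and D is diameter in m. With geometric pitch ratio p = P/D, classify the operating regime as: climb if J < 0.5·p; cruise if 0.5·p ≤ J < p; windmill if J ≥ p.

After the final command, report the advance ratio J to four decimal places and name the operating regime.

J = 1.1570, regime = windmill

set_propeller: D = 0.597 m, P = 0.548 m (p = P/D = 0.917923); state ← (V=0, rpm=0)
throttle_to(7858): rpm ← 7858
set_airspeed(77.64): V ← 77.64 m/s
adjust_throttle(-1794): rpm ← 7858 -1794 = 6064
set_airspeed(75.44): V ← 75.44 m/s
adjust_throttle(+1278): rpm ← 6064 +1278 = 7342
adjust_throttle(-789): rpm ← 7342 -789 = 6553
final state: V = 75.44 m/s, rpm = 6553 → n = rpm/60 = 109.216667 rev/s
J = V / (n·D) = 75.44 / (109.216667 × 0.597) = 1.157014
regime bands: climb J<0.4590 | cruise [0.4590, 0.9179) | windmill J≥0.9179
J = 1.1570 → windmill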